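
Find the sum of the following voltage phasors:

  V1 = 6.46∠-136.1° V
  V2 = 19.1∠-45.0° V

Step 1 — Convert each phasor to rectangular form:
  V1 = 6.46·(cos(-136.1°) + j·sin(-136.1°)) = -4.655 - j4.479 V
  V2 = 19.1·(cos(-45.0°) + j·sin(-45.0°)) = 13.51 - j13.51 V
Step 2 — Sum components: V_total = 8.851 - j17.99 V.
Step 3 — Convert to polar: |V_total| = 20.05 V, ∠V_total = -63.8°.

V_total = 20.05∠-63.8° V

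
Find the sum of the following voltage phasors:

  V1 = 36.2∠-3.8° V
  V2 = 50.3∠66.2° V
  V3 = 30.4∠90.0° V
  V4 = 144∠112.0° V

Step 1 — Convert each phasor to rectangular form:
  V1 = 36.2·(cos(-3.8°) + j·sin(-3.8°)) = 36.12 - j2.399 V
  V2 = 50.3·(cos(66.2°) + j·sin(66.2°)) = 20.3 + j46.02 V
  V3 = 30.4·(cos(90.0°) + j·sin(90.0°)) = 0 + j30.4 V
  V4 = 144·(cos(112.0°) + j·sin(112.0°)) = -53.94 + j133.5 V
Step 2 — Sum components: V_total = 2.475 + j207.5 V.
Step 3 — Convert to polar: |V_total| = 207.6 V, ∠V_total = 89.3°.

V_total = 207.6∠89.3° V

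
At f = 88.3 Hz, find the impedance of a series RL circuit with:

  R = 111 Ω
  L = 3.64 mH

Step 1 — Angular frequency: ω = 2π·f = 2π·88.3 = 554.8 rad/s.
Step 2 — Component impedances:
  R: Z = R = 111 Ω
  L: Z = jωL = j·554.8·0.00364 = 0 + j2.019 Ω
Step 3 — Series combination: Z_total = R + L = 111 + j2.019 Ω = 111∠1.0° Ω.

Z = 111 + j2.019 Ω = 111∠1.0° Ω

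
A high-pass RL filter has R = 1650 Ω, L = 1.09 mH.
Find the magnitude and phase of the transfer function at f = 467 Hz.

Step 1 — Angular frequency: ω = 2π·467 = 2934 rad/s.
Step 2 — Transfer function: H(jω) = jωL/(R + jωL).
Step 3 — Numerator jωL = j·3.198; denominator R + jωL = 1650 + j3.198.
Step 4 — H = 3.757e-06 + j0.001938.
Step 5 — Magnitude: |H| = 0.001938 (-54.3 dB); phase: φ = 89.9°.

|H| = 0.001938 (-54.3 dB), φ = 89.9°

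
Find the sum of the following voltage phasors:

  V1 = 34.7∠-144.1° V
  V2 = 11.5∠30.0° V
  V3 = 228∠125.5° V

Step 1 — Convert each phasor to rectangular form:
  V1 = 34.7·(cos(-144.1°) + j·sin(-144.1°)) = -28.11 - j20.35 V
  V2 = 11.5·(cos(30.0°) + j·sin(30.0°)) = 9.959 + j5.75 V
  V3 = 228·(cos(125.5°) + j·sin(125.5°)) = -132.4 + j185.6 V
Step 2 — Sum components: V_total = -150.5 + j171 V.
Step 3 — Convert to polar: |V_total| = 227.8 V, ∠V_total = 131.4°.

V_total = 227.8∠131.4° V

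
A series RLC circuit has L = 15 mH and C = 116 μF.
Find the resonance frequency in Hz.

Step 1 — Resonance condition Im(Z)=0 gives ω₀ = 1/√(LC).
Step 2 — ω₀ = 1/√(0.015·0.000116) = 758.1 rad/s.
Step 3 — f₀ = ω₀/(2π) = 120.7 Hz.

f₀ = 120.7 Hz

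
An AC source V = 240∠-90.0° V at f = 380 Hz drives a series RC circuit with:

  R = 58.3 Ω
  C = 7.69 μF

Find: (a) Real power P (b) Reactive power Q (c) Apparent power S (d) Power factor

Step 1 — Angular frequency: ω = 2π·f = 2π·380 = 2388 rad/s.
Step 2 — Component impedances:
  R: Z = R = 58.3 Ω
  C: Z = 1/(jωC) = -j/(ω·C) = 0 - j54.46 Ω
Step 3 — Series combination: Z_total = R + C = 58.3 - j54.46 Ω = 79.78∠-43.1° Ω.
Step 4 — Source phasor: V = 240∠-90.0° V = 0 - j240 V.
Step 5 — Current: I = V / Z = 2.054 - j2.198 A = 3.008∠-46.9° A.
Step 6 — Complex power: S = V·I* = 527.6 - j492.9 VA.
Step 7 — Real power: P = Re(S) = 527.6 W.
Step 8 — Reactive power: Q = Im(S) = -492.9 VAR.
Step 9 — Apparent power: |S| = 722 VA.
Step 10 — Power factor: PF = P/|S| = 0.7307 (leading).

(a) P = 527.6 W  (b) Q = -492.9 VAR  (c) S = 722 VA  (d) PF = 0.7307 (leading)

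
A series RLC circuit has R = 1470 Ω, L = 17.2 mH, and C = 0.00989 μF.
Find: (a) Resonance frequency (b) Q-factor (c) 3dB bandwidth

Step 1 — Resonance: ω₀ = 1/√(LC) = 1/√(0.0172·9.89e-09) = 7.667e+04 rad/s.
Step 2 — f₀ = ω₀/(2π) = 1.22e+04 Hz.
Step 3 — Series Q: Q = ω₀L/R = 7.667e+04·0.0172/1470 = 0.8971.
Step 4 — Bandwidth: Δω = ω₀/Q = 8.547e+04 rad/s; BW = Δω/(2π) = 1.36e+04 Hz.

(a) f₀ = 1.22e+04 Hz  (b) Q = 0.8971  (c) BW = 1.36e+04 Hz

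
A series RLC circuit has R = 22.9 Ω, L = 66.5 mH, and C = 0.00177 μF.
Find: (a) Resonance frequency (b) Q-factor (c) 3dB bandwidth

Step 1 — Resonance: ω₀ = 1/√(LC) = 1/√(0.0665·1.77e-09) = 9.217e+04 rad/s.
Step 2 — f₀ = ω₀/(2π) = 1.467e+04 Hz.
Step 3 — Series Q: Q = ω₀L/R = 9.217e+04·0.0665/22.9 = 267.7.
Step 4 — Bandwidth: Δω = ω₀/Q = 344.4 rad/s; BW = Δω/(2π) = 54.81 Hz.

(a) f₀ = 1.467e+04 Hz  (b) Q = 267.7  (c) BW = 54.81 Hz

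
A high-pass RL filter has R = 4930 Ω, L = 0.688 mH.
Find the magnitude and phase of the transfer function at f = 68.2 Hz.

Step 1 — Angular frequency: ω = 2π·68.2 = 428.5 rad/s.
Step 2 — Transfer function: H(jω) = jωL/(R + jωL).
Step 3 — Numerator jωL = j·0.2948; denominator R + jωL = 4930 + j0.2948.
Step 4 — H = 3.576e-09 + j5.98e-05.
Step 5 — Magnitude: |H| = 5.98e-05 (-84.5 dB); phase: φ = 90.0°.

|H| = 5.98e-05 (-84.5 dB), φ = 90.0°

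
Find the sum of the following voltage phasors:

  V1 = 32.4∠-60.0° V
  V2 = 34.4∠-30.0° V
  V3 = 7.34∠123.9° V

Step 1 — Convert each phasor to rectangular form:
  V1 = 32.4·(cos(-60.0°) + j·sin(-60.0°)) = 16.2 - j28.06 V
  V2 = 34.4·(cos(-30.0°) + j·sin(-30.0°)) = 29.79 - j17.2 V
  V3 = 7.34·(cos(123.9°) + j·sin(123.9°)) = -4.094 + j6.092 V
Step 2 — Sum components: V_total = 41.9 - j39.17 V.
Step 3 — Convert to polar: |V_total| = 57.35 V, ∠V_total = -43.1°.

V_total = 57.35∠-43.1° V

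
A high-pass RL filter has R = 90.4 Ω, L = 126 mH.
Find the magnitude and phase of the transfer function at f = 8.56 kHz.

Step 1 — Angular frequency: ω = 2π·8560 = 5.378e+04 rad/s.
Step 2 — Transfer function: H(jω) = jωL/(R + jωL).
Step 3 — Numerator jωL = j·6777; denominator R + jωL = 90.4 + j6777.
Step 4 — H = 0.9998 + j0.01334.
Step 5 — Magnitude: |H| = 0.9999 (-0.0 dB); phase: φ = 0.8°.

|H| = 0.9999 (-0.0 dB), φ = 0.8°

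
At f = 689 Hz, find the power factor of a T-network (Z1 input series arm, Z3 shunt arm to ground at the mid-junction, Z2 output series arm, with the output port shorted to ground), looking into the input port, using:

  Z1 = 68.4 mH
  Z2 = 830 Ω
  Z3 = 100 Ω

Step 1 — Angular frequency: ω = 2π·f = 2π·689 = 4329 rad/s.
Step 2 — Component impedances:
  Z1: Z = jωL = j·4329·0.0684 = 0 + j296.1 Ω
  Z2: Z = R = 830 Ω
  Z3: Z = R = 100 Ω
Step 3 — With the output port shorted to ground, the output series arm Z2 runs from the junction to ground; the shunt arm Z3 also runs from the junction to ground. They appear in parallel: Z3 || Z2 = 89.25 Ω.
Step 4 — Series with input arm Z1: Z_in = Z1 + (Z3 || Z2) = 89.25 + j296.1 Ω = 309.3∠73.2° Ω.
Step 5 — Power factor: PF = cos(φ) = Re(Z)/|Z| = 89.25/309.3 = 0.2886.
Step 6 — Type: Im(Z) = 296.1 ⇒ lagging (phase φ = 73.2°).

PF = 0.2886 (lagging, φ = 73.2°)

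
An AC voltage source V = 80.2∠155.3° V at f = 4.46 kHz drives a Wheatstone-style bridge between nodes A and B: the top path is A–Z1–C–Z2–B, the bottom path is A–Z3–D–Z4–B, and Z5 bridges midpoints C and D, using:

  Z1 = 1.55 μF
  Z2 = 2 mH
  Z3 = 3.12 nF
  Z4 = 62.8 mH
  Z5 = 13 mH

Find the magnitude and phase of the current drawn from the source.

Step 1 — Angular frequency: ω = 2π·f = 2π·4460 = 2.802e+04 rad/s.
Step 2 — Component impedances:
  Z1: Z = 1/(jωC) = -j/(ω·C) = 0 - j23.02 Ω
  Z2: Z = jωL = j·2.802e+04·0.002 = 0 + j56.05 Ω
  Z3: Z = 1/(jωC) = -j/(ω·C) = 0 - j1.144e+04 Ω
  Z4: Z = jωL = j·2.802e+04·0.0628 = 0 + j1760 Ω
  Z5: Z = jωL = j·2.802e+04·0.013 = 0 + j364.3 Ω
Step 3 — Bridge requires nodal analysis (the Z5 bridge couples midpoints C and D, so the two paths cannot be reduced to a simple series/parallel combination). Setting node B to ground and injecting 1 A at node A, the 3-node admittance system at A, C, D solves to V_A = Z_AB = 0 + j31.6 Ω = 31.6∠90.0° Ω.
Step 4 — Source phasor: V = 80.2∠155.3° V = -72.86 + j33.51 V.
Step 5 — Ohm's law: I = V / Z_total = (-72.86 + j33.51) / (0 + j31.6) = 1.061 + j2.306 A.
Step 6 — Convert to polar: |I| = 2.538 A, ∠I = 65.3°.

I = 2.538∠65.3° A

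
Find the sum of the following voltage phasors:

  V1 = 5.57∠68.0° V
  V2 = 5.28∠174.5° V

Step 1 — Convert each phasor to rectangular form:
  V1 = 5.57·(cos(68.0°) + j·sin(68.0°)) = 2.087 + j5.164 V
  V2 = 5.28·(cos(174.5°) + j·sin(174.5°)) = -5.256 + j0.5061 V
Step 2 — Sum components: V_total = -3.169 + j5.67 V.
Step 3 — Convert to polar: |V_total| = 6.496 V, ∠V_total = 119.2°.

V_total = 6.496∠119.2° V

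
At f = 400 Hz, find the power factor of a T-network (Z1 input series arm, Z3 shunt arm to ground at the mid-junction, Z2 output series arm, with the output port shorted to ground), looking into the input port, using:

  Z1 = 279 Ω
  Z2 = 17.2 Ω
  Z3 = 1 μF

Step 1 — Angular frequency: ω = 2π·f = 2π·400 = 2513 rad/s.
Step 2 — Component impedances:
  Z1: Z = R = 279 Ω
  Z2: Z = R = 17.2 Ω
  Z3: Z = 1/(jωC) = -j/(ω·C) = 0 - j397.9 Ω
Step 3 — With the output port shorted to ground, the output series arm Z2 runs from the junction to ground; the shunt arm Z3 also runs from the junction to ground. They appear in parallel: Z3 || Z2 = 17.17 - j0.7421 Ω.
Step 4 — Series with input arm Z1: Z_in = Z1 + (Z3 || Z2) = 296.2 - j0.7421 Ω = 296.2∠-0.1° Ω.
Step 5 — Power factor: PF = cos(φ) = Re(Z)/|Z| = 296.2/296.2 = 1.
Step 6 — Type: Im(Z) = -0.7421 ⇒ leading (phase φ = -0.1°).

PF = 1 (leading, φ = -0.1°)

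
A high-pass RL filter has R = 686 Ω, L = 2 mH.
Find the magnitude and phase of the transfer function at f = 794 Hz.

Step 1 — Angular frequency: ω = 2π·794 = 4989 rad/s.
Step 2 — Transfer function: H(jω) = jωL/(R + jωL).
Step 3 — Numerator jωL = j·9.978; denominator R + jωL = 686 + j9.978.
Step 4 — H = 0.0002115 + j0.01454.
Step 5 — Magnitude: |H| = 0.01454 (-36.7 dB); phase: φ = 89.2°.

|H| = 0.01454 (-36.7 dB), φ = 89.2°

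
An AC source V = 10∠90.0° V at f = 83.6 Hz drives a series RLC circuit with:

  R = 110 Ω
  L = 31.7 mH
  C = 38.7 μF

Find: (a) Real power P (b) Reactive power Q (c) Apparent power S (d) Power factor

Step 1 — Angular frequency: ω = 2π·f = 2π·83.6 = 525.3 rad/s.
Step 2 — Component impedances:
  R: Z = R = 110 Ω
  L: Z = jωL = j·525.3·0.0317 = 0 + j16.65 Ω
  C: Z = 1/(jωC) = -j/(ω·C) = 0 - j49.19 Ω
Step 3 — Series combination: Z_total = R + L + C = 110 - j32.54 Ω = 114.7∠-16.5° Ω.
Step 4 — Source phasor: V = 10∠90.0° V = 0 + j10 V.
Step 5 — Current: I = V / Z = -0.02473 + j0.08359 A = 0.08717∠106.5° A.
Step 6 — Complex power: S = V·I* = 0.8359 - j0.2473 VA.
Step 7 — Real power: P = Re(S) = 0.8359 W.
Step 8 — Reactive power: Q = Im(S) = -0.2473 VAR.
Step 9 — Apparent power: |S| = 0.8717 VA.
Step 10 — Power factor: PF = P/|S| = 0.9589 (leading).

(a) P = 0.8359 W  (b) Q = -0.2473 VAR  (c) S = 0.8717 VA  (d) PF = 0.9589 (leading)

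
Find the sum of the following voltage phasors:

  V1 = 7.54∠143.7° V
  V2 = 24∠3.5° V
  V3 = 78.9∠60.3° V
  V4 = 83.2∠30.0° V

Step 1 — Convert each phasor to rectangular form:
  V1 = 7.54·(cos(143.7°) + j·sin(143.7°)) = -6.077 + j4.464 V
  V2 = 24·(cos(3.5°) + j·sin(3.5°)) = 23.96 + j1.465 V
  V3 = 78.9·(cos(60.3°) + j·sin(60.3°)) = 39.09 + j68.54 V
  V4 = 83.2·(cos(30.0°) + j·sin(30.0°)) = 72.05 + j41.6 V
Step 2 — Sum components: V_total = 129 + j116.1 V.
Step 3 — Convert to polar: |V_total| = 173.5 V, ∠V_total = 42.0°.

V_total = 173.5∠42.0° V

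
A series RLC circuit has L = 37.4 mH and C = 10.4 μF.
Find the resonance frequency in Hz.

Step 1 — Resonance condition Im(Z)=0 gives ω₀ = 1/√(LC).
Step 2 — ω₀ = 1/√(0.0374·1.04e-05) = 1603 rad/s.
Step 3 — f₀ = ω₀/(2π) = 255.2 Hz.

f₀ = 255.2 Hz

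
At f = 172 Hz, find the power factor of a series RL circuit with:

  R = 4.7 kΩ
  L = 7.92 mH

Step 1 — Angular frequency: ω = 2π·f = 2π·172 = 1081 rad/s.
Step 2 — Component impedances:
  R: Z = R = 4700 Ω
  L: Z = jωL = j·1081·0.00792 = 0 + j8.559 Ω
Step 3 — Series combination: Z_total = R + L = 4700 + j8.559 Ω = 4700∠0.1° Ω.
Step 4 — Power factor: PF = cos(φ) = Re(Z)/|Z| = 4700/4700 = 1.
Step 5 — Type: Im(Z) = 8.559 ⇒ lagging (phase φ = 0.1°).

PF = 1 (lagging, φ = 0.1°)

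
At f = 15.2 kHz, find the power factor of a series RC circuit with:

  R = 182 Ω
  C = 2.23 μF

Step 1 — Angular frequency: ω = 2π·f = 2π·1.52e+04 = 9.55e+04 rad/s.
Step 2 — Component impedances:
  R: Z = R = 182 Ω
  C: Z = 1/(jωC) = -j/(ω·C) = 0 - j4.695 Ω
Step 3 — Series combination: Z_total = R + C = 182 - j4.695 Ω = 182.1∠-1.5° Ω.
Step 4 — Power factor: PF = cos(φ) = Re(Z)/|Z| = 182/182.06 = 0.9997.
Step 5 — Type: Im(Z) = -4.695 ⇒ leading (phase φ = -1.5°).

PF = 0.9997 (leading, φ = -1.5°)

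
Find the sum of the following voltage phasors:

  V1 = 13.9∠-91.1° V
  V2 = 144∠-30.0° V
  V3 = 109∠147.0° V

Step 1 — Convert each phasor to rectangular form:
  V1 = 13.9·(cos(-91.1°) + j·sin(-91.1°)) = -0.2668 - j13.9 V
  V2 = 144·(cos(-30.0°) + j·sin(-30.0°)) = 124.7 - j72 V
  V3 = 109·(cos(147.0°) + j·sin(147.0°)) = -91.42 + j59.37 V
Step 2 — Sum components: V_total = 33.03 - j26.53 V.
Step 3 — Convert to polar: |V_total| = 42.36 V, ∠V_total = -38.8°.

V_total = 42.36∠-38.8° V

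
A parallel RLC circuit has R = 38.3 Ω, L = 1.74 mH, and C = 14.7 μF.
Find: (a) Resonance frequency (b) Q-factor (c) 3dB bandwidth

Step 1 — Resonance: ω₀ = 1/√(LC) = 1/√(0.00174·1.47e-05) = 6253 rad/s.
Step 2 — f₀ = ω₀/(2π) = 995.1 Hz.
Step 3 — Parallel Q: Q = R/(ω₀L) = 38.3/(6253·0.00174) = 3.52.
Step 4 — Bandwidth: Δω = ω₀/Q = 1776 rad/s; BW = Δω/(2π) = 282.7 Hz.

(a) f₀ = 995.1 Hz  (b) Q = 3.52  (c) BW = 282.7 Hz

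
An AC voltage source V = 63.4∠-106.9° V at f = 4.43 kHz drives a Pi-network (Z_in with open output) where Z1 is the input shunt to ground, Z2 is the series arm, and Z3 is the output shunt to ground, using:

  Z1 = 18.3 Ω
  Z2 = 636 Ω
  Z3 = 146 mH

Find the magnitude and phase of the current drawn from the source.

Step 1 — Angular frequency: ω = 2π·f = 2π·4430 = 2.783e+04 rad/s.
Step 2 — Component impedances:
  Z1: Z = R = 18.3 Ω
  Z2: Z = R = 636 Ω
  Z3: Z = jωL = j·2.783e+04·0.146 = 0 + j4064 Ω
Step 3 — With open output, the series arm Z2 and the output shunt Z3 appear in series to ground: Z2 + Z3 = 636 + j4064 Ω.
Step 4 — Parallel with input shunt Z1: Z_in = Z1 || (Z2 + Z3) = 18.29 + j0.08033 Ω = 18.29∠0.3° Ω.
Step 5 — Source phasor: V = 63.4∠-106.9° V = -18.43 - j60.66 V.
Step 6 — Ohm's law: I = V / Z_total = (-18.43 - j60.66) / (18.29 + j0.08033) = -1.022 - j3.313 A.
Step 7 — Convert to polar: |I| = 3.467 A, ∠I = -107.2°.

I = 3.467∠-107.2° A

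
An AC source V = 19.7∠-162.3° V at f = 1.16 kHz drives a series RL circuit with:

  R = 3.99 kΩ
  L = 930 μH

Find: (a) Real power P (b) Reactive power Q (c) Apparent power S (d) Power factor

Step 1 — Angular frequency: ω = 2π·f = 2π·1160 = 7288 rad/s.
Step 2 — Component impedances:
  R: Z = R = 3990 Ω
  L: Z = jωL = j·7288·0.00093 = 0 + j6.778 Ω
Step 3 — Series combination: Z_total = R + L = 3990 + j6.778 Ω = 3990∠0.1° Ω.
Step 4 — Source phasor: V = 19.7∠-162.3° V = -18.77 - j5.989 V.
Step 5 — Current: I = V / Z = -0.004706 - j0.001493 A = 0.004937∠-162.4° A.
Step 6 — Complex power: S = V·I* = 0.09727 + j0.0001652 VA.
Step 7 — Real power: P = Re(S) = 0.09727 W.
Step 8 — Reactive power: Q = Im(S) = 0.0001652 VAR.
Step 9 — Apparent power: |S| = 0.09727 VA.
Step 10 — Power factor: PF = P/|S| = 1 (lagging).

(a) P = 0.09727 W  (b) Q = 0.0001652 VAR  (c) S = 0.09727 VA  (d) PF = 1 (lagging)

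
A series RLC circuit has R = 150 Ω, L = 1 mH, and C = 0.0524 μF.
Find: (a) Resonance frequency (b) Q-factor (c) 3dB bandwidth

Step 1 — Resonance: ω₀ = 1/√(LC) = 1/√(0.001·5.24e-08) = 1.381e+05 rad/s.
Step 2 — f₀ = ω₀/(2π) = 2.199e+04 Hz.
Step 3 — Series Q: Q = ω₀L/R = 1.381e+05·0.001/150 = 0.921.
Step 4 — Bandwidth: Δω = ω₀/Q = 1.5e+05 rad/s; BW = Δω/(2π) = 2.387e+04 Hz.

(a) f₀ = 2.199e+04 Hz  (b) Q = 0.921  (c) BW = 2.387e+04 Hz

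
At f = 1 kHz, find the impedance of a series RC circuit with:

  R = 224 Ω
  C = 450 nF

Step 1 — Angular frequency: ω = 2π·f = 2π·1000 = 6283 rad/s.
Step 2 — Component impedances:
  R: Z = R = 224 Ω
  C: Z = 1/(jωC) = -j/(ω·C) = 0 - j353.7 Ω
Step 3 — Series combination: Z_total = R + C = 224 - j353.7 Ω = 418.6∠-57.7° Ω.

Z = 224 - j353.7 Ω = 418.6∠-57.7° Ω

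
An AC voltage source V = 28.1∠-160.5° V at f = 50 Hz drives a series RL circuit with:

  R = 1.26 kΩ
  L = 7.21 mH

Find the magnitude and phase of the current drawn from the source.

Step 1 — Angular frequency: ω = 2π·f = 2π·50 = 314.2 rad/s.
Step 2 — Component impedances:
  R: Z = R = 1260 Ω
  L: Z = jωL = j·314.2·0.00721 = 0 + j2.265 Ω
Step 3 — Series combination: Z_total = R + L = 1260 + j2.265 Ω = 1260∠0.1° Ω.
Step 4 — Source phasor: V = 28.1∠-160.5° V = -26.49 - j9.38 V.
Step 5 — Ohm's law: I = V / Z_total = (-26.49 - j9.38) / (1260 + j2.265) = -0.02104 - j0.007407 A.
Step 6 — Convert to polar: |I| = 0.0223 A, ∠I = -160.6°.

I = 0.0223∠-160.6° A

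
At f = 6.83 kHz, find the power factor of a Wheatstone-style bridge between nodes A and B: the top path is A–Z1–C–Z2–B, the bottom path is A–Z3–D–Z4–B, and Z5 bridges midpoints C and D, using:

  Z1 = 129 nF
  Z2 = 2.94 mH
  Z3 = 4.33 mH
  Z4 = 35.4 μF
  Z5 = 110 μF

Step 1 — Angular frequency: ω = 2π·f = 2π·6830 = 4.291e+04 rad/s.
Step 2 — Component impedances:
  Z1: Z = 1/(jωC) = -j/(ω·C) = 0 - j180.6 Ω
  Z2: Z = jωL = j·4.291e+04·0.00294 = 0 + j126.2 Ω
  Z3: Z = jωL = j·4.291e+04·0.00433 = 0 + j185.8 Ω
  Z4: Z = 1/(jωC) = -j/(ω·C) = 0 - j0.6583 Ω
  Z5: Z = 1/(jωC) = -j/(ω·C) = 0 - j0.2118 Ω
Step 3 — Bridge requires nodal analysis (the Z5 bridge couples midpoints C and D, so the two paths cannot be reduced to a simple series/parallel combination). Setting node B to ground and injecting 1 A at node A, the 3-node admittance system at A, C, D solves to V_A = Z_AB = 0 - j6765 Ω = 6765∠-90.0° Ω.
Step 4 — Power factor: PF = cos(φ) = Re(Z)/|Z| = -0/6765 = -0.
Step 5 — Type: Im(Z) = -6765 ⇒ leading (phase φ = -90.0°).

PF = -0 (leading, φ = -90.0°)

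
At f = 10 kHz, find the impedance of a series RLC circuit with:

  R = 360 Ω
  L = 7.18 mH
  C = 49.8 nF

Step 1 — Angular frequency: ω = 2π·f = 2π·1e+04 = 6.283e+04 rad/s.
Step 2 — Component impedances:
  R: Z = R = 360 Ω
  L: Z = jωL = j·6.283e+04·0.00718 = 0 + j451.1 Ω
  C: Z = 1/(jωC) = -j/(ω·C) = 0 - j319.6 Ω
Step 3 — Series combination: Z_total = R + L + C = 360 + j131.5 Ω = 383.3∠20.1° Ω.

Z = 360 + j131.5 Ω = 383.3∠20.1° Ω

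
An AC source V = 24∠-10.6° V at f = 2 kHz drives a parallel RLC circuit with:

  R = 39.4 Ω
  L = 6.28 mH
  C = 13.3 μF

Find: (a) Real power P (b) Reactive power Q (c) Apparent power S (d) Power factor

Step 1 — Angular frequency: ω = 2π·f = 2π·2000 = 1.257e+04 rad/s.
Step 2 — Component impedances:
  R: Z = R = 39.4 Ω
  L: Z = jωL = j·1.257e+04·0.00628 = 0 + j78.92 Ω
  C: Z = 1/(jωC) = -j/(ω·C) = 0 - j5.983 Ω
Step 3 — Parallel combination: 1/Z_total = 1/R + 1/L + 1/C; Z_total = 1.036 - j6.304 Ω = 6.388∠-80.7° Ω.
Step 4 — Source phasor: V = 24∠-10.6° V = 23.59 - j4.415 V.
Step 5 — Current: I = V / Z = 1.281 + j3.532 A = 3.757∠70.1° A.
Step 6 — Complex power: S = V·I* = 14.62 - j88.97 VA.
Step 7 — Real power: P = Re(S) = 14.62 W.
Step 8 — Reactive power: Q = Im(S) = -88.97 VAR.
Step 9 — Apparent power: |S| = 90.16 VA.
Step 10 — Power factor: PF = P/|S| = 0.1621 (leading).

(a) P = 14.62 W  (b) Q = -88.97 VAR  (c) S = 90.16 VA  (d) PF = 0.1621 (leading)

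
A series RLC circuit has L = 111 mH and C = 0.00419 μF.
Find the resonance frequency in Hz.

Step 1 — Resonance condition Im(Z)=0 gives ω₀ = 1/√(LC).
Step 2 — ω₀ = 1/√(0.111·4.19e-09) = 4.637e+04 rad/s.
Step 3 — f₀ = ω₀/(2π) = 7380 Hz.

f₀ = 7380 Hz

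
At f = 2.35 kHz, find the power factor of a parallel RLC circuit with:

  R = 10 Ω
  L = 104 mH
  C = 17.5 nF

Step 1 — Angular frequency: ω = 2π·f = 2π·2350 = 1.477e+04 rad/s.
Step 2 — Component impedances:
  R: Z = R = 10 Ω
  L: Z = jωL = j·1.477e+04·0.104 = 0 + j1536 Ω
  C: Z = 1/(jωC) = -j/(ω·C) = 0 - j3870 Ω
Step 3 — Parallel combination: 1/Z_total = 1/R + 1/L + 1/C; Z_total = 10 + j0.03928 Ω = 10∠0.2° Ω.
Step 4 — Power factor: PF = cos(φ) = Re(Z)/|Z| = 10/10 = 1.
Step 5 — Type: Im(Z) = 0.03928 ⇒ lagging (phase φ = 0.2°).

PF = 1 (lagging, φ = 0.2°)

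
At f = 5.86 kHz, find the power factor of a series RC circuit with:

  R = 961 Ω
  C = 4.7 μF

Step 1 — Angular frequency: ω = 2π·f = 2π·5860 = 3.682e+04 rad/s.
Step 2 — Component impedances:
  R: Z = R = 961 Ω
  C: Z = 1/(jωC) = -j/(ω·C) = 0 - j5.779 Ω
Step 3 — Series combination: Z_total = R + C = 961 - j5.779 Ω = 961∠-0.3° Ω.
Step 4 — Power factor: PF = cos(φ) = Re(Z)/|Z| = 961/961 = 1.
Step 5 — Type: Im(Z) = -5.779 ⇒ leading (phase φ = -0.3°).

PF = 1 (leading, φ = -0.3°)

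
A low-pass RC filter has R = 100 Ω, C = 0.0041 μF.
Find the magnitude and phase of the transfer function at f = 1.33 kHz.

Step 1 — Angular frequency: ω = 2π·1330 = 8357 rad/s.
Step 2 — Transfer function: H(jω) = 1/(1 + jωRC).
Step 3 — Denominator: 1 + jωRC = 1 + j·8357·100·4.1e-09 = 1 + j0.003426.
Step 4 — H = 1 - j0.003426.
Step 5 — Magnitude: |H| = 1 (-0.0 dB); phase: φ = -0.2°.

|H| = 1 (-0.0 dB), φ = -0.2°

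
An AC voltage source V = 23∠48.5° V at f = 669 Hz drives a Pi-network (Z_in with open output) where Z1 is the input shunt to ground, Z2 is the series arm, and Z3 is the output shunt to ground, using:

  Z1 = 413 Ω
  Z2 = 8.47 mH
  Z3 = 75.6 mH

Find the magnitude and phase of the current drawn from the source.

Step 1 — Angular frequency: ω = 2π·f = 2π·669 = 4203 rad/s.
Step 2 — Component impedances:
  Z1: Z = R = 413 Ω
  Z2: Z = jωL = j·4203·0.00847 = 0 + j35.6 Ω
  Z3: Z = jωL = j·4203·0.0756 = 0 + j317.8 Ω
Step 3 — With open output, the series arm Z2 and the output shunt Z3 appear in series to ground: Z2 + Z3 = 0 + j353.4 Ω.
Step 4 — Parallel with input shunt Z1: Z_in = Z1 || (Z2 + Z3) = 174.6 + j204 Ω = 268.5∠49.4° Ω.
Step 5 — Source phasor: V = 23∠48.5° V = 15.24 + j17.23 V.
Step 6 — Ohm's law: I = V / Z_total = (15.24 + j17.23) / (174.6 + j204) = 0.08565 - j0.001417 A.
Step 7 — Convert to polar: |I| = 0.08566 A, ∠I = -0.9°.

I = 0.08566∠-0.9° A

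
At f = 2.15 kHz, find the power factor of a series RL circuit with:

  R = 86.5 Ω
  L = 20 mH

Step 1 — Angular frequency: ω = 2π·f = 2π·2150 = 1.351e+04 rad/s.
Step 2 — Component impedances:
  R: Z = R = 86.5 Ω
  L: Z = jωL = j·1.351e+04·0.02 = 0 + j270.2 Ω
Step 3 — Series combination: Z_total = R + L = 86.5 + j270.2 Ω = 283.7∠72.2° Ω.
Step 4 — Power factor: PF = cos(φ) = Re(Z)/|Z| = 86.5/283.7 = 0.3049.
Step 5 — Type: Im(Z) = 270.2 ⇒ lagging (phase φ = 72.2°).

PF = 0.3049 (lagging, φ = 72.2°)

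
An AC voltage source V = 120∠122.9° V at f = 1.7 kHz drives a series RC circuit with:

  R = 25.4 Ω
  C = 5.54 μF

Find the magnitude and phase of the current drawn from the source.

Step 1 — Angular frequency: ω = 2π·f = 2π·1700 = 1.068e+04 rad/s.
Step 2 — Component impedances:
  R: Z = R = 25.4 Ω
  C: Z = 1/(jωC) = -j/(ω·C) = 0 - j16.9 Ω
Step 3 — Series combination: Z_total = R + C = 25.4 - j16.9 Ω = 30.51∠-33.6° Ω.
Step 4 — Source phasor: V = 120∠122.9° V = -65.18 + j100.8 V.
Step 5 — Ohm's law: I = V / Z_total = (-65.18 + j100.8) / (25.4 - j16.9) = -3.608 + j1.566 A.
Step 6 — Convert to polar: |I| = 3.933 A, ∠I = 156.5°.

I = 3.933∠156.5° A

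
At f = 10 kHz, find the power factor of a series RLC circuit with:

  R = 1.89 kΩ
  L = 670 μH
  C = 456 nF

Step 1 — Angular frequency: ω = 2π·f = 2π·1e+04 = 6.283e+04 rad/s.
Step 2 — Component impedances:
  R: Z = R = 1890 Ω
  L: Z = jωL = j·6.283e+04·0.00067 = 0 + j42.1 Ω
  C: Z = 1/(jωC) = -j/(ω·C) = 0 - j34.9 Ω
Step 3 — Series combination: Z_total = R + L + C = 1890 + j7.195 Ω = 1890∠0.2° Ω.
Step 4 — Power factor: PF = cos(φ) = Re(Z)/|Z| = 1890/1890 = 1.
Step 5 — Type: Im(Z) = 7.195 ⇒ lagging (phase φ = 0.2°).

PF = 1 (lagging, φ = 0.2°)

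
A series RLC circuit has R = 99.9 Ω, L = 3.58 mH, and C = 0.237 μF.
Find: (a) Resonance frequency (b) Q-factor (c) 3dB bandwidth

Step 1 — Resonance condition Im(Z)=0 gives ω₀ = 1/√(LC).
Step 2 — ω₀ = 1/√(0.00358·2.37e-07) = 3.433e+04 rad/s.
Step 3 — f₀ = ω₀/(2π) = 5464 Hz.
Step 4 — Series Q: Q = ω₀L/R = 3.433e+04·0.00358/99.9 = 1.23.
Step 5 — 3dB bandwidth: Δω = ω₀/Q = 2.791e+04 rad/s; BW = Δω/(2π) = 4441 Hz.

(a) f₀ = 5464 Hz  (b) Q = 1.23  (c) BW = 4441 Hz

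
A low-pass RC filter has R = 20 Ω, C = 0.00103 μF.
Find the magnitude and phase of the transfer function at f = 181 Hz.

Step 1 — Angular frequency: ω = 2π·181 = 1137 rad/s.
Step 2 — Transfer function: H(jω) = 1/(1 + jωRC).
Step 3 — Denominator: 1 + jωRC = 1 + j·1137·20·1.03e-09 = 1 + j2.343e-05.
Step 4 — H = 1 - j2.343e-05.
Step 5 — Magnitude: |H| = 1 (-0.0 dB); phase: φ = -0.0°.

|H| = 1 (-0.0 dB), φ = -0.0°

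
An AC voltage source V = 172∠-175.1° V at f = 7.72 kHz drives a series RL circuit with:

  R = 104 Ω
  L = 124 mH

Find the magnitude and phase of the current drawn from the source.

Step 1 — Angular frequency: ω = 2π·f = 2π·7720 = 4.851e+04 rad/s.
Step 2 — Component impedances:
  R: Z = R = 104 Ω
  L: Z = jωL = j·4.851e+04·0.124 = 0 + j6015 Ω
Step 3 — Series combination: Z_total = R + L = 104 + j6015 Ω = 6016∠89.0° Ω.
Step 4 — Source phasor: V = 172∠-175.1° V = -171.4 - j14.69 V.
Step 5 — Ohm's law: I = V / Z_total = (-171.4 - j14.69) / (104 + j6015) = -0.002934 + j0.02844 A.
Step 6 — Convert to polar: |I| = 0.02859 A, ∠I = 95.9°.

I = 0.02859∠95.9° A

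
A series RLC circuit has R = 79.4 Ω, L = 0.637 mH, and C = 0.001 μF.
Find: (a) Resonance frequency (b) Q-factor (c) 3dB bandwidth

Step 1 — Resonance condition Im(Z)=0 gives ω₀ = 1/√(LC).
Step 2 — ω₀ = 1/√(0.000637·1e-09) = 1.253e+06 rad/s.
Step 3 — f₀ = ω₀/(2π) = 1.994e+05 Hz.
Step 4 — Series Q: Q = ω₀L/R = 1.253e+06·0.000637/79.4 = 10.05.
Step 5 — 3dB bandwidth: Δω = ω₀/Q = 1.246e+05 rad/s; BW = Δω/(2π) = 1.984e+04 Hz.

(a) f₀ = 1.994e+05 Hz  (b) Q = 10.05  (c) BW = 1.984e+04 Hz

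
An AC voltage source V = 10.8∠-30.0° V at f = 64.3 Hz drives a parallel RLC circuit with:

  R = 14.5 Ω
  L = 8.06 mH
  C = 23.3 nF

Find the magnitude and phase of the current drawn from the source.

Step 1 — Angular frequency: ω = 2π·f = 2π·64.3 = 404 rad/s.
Step 2 — Component impedances:
  R: Z = R = 14.5 Ω
  L: Z = jωL = j·404·0.00806 = 0 + j3.256 Ω
  C: Z = 1/(jωC) = -j/(ω·C) = 0 - j1.062e+05 Ω
Step 3 — Parallel combination: 1/Z_total = 1/R + 1/L + 1/C; Z_total = 0.6962 + j3.1 Ω = 3.177∠77.3° Ω.
Step 4 — Source phasor: V = 10.8∠-30.0° V = 9.353 - j5.4 V.
Step 5 — Ohm's law: I = V / Z_total = (9.353 - j5.4) / (0.6962 + j3.1) = -1.013 - j3.245 A.
Step 6 — Convert to polar: |I| = 3.399 A, ∠I = -107.3°.

I = 3.399∠-107.3° A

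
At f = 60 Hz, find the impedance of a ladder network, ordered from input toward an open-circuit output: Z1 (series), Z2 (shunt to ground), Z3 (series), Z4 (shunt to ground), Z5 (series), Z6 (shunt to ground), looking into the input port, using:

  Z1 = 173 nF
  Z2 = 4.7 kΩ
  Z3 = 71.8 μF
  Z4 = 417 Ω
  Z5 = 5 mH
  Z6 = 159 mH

Step 1 — Angular frequency: ω = 2π·f = 2π·60 = 377 rad/s.
Step 2 — Component impedances:
  Z1: Z = 1/(jωC) = -j/(ω·C) = 0 - j1.533e+04 Ω
  Z2: Z = R = 4700 Ω
  Z3: Z = 1/(jωC) = -j/(ω·C) = 0 - j36.94 Ω
  Z4: Z = R = 417 Ω
  Z5: Z = jωL = j·377·0.005 = 0 + j1.885 Ω
  Z6: Z = jωL = j·377·0.159 = 0 + j59.94 Ω
Step 3 — Ladder network (open output): work backward from the far end, alternating series and parallel combinations. Z_in = 9.07 - j1.531e+04 Ω = 1.531e+04∠-90.0° Ω.

Z = 9.07 - j1.531e+04 Ω = 1.531e+04∠-90.0° Ω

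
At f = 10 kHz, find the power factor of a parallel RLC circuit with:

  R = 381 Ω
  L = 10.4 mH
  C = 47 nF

Step 1 — Angular frequency: ω = 2π·f = 2π·1e+04 = 6.283e+04 rad/s.
Step 2 — Component impedances:
  R: Z = R = 381 Ω
  L: Z = jωL = j·6.283e+04·0.0104 = 0 + j653.5 Ω
  C: Z = 1/(jωC) = -j/(ω·C) = 0 - j338.6 Ω
Step 3 — Parallel combination: 1/Z_total = 1/R + 1/L + 1/C; Z_total = 294.5 - j159.6 Ω = 335∠-28.5° Ω.
Step 4 — Power factor: PF = cos(φ) = Re(Z)/|Z| = 294.5/335 = 0.8791.
Step 5 — Type: Im(Z) = -159.6 ⇒ leading (phase φ = -28.5°).

PF = 0.8791 (leading, φ = -28.5°)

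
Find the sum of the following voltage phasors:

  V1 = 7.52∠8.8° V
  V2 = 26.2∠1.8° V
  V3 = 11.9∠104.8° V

Step 1 — Convert each phasor to rectangular form:
  V1 = 7.52·(cos(8.8°) + j·sin(8.8°)) = 7.431 + j1.15 V
  V2 = 26.2·(cos(1.8°) + j·sin(1.8°)) = 26.19 + j0.823 V
  V3 = 11.9·(cos(104.8°) + j·sin(104.8°)) = -3.04 + j11.51 V
Step 2 — Sum components: V_total = 30.58 + j13.48 V.
Step 3 — Convert to polar: |V_total| = 33.42 V, ∠V_total = 23.8°.

V_total = 33.42∠23.8° V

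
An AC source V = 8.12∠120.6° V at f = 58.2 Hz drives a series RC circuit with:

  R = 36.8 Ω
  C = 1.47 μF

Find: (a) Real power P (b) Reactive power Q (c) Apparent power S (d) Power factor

Step 1 — Angular frequency: ω = 2π·f = 2π·58.2 = 365.7 rad/s.
Step 2 — Component impedances:
  R: Z = R = 36.8 Ω
  C: Z = 1/(jωC) = -j/(ω·C) = 0 - j1860 Ω
Step 3 — Series combination: Z_total = R + C = 36.8 - j1860 Ω = 1861∠-88.9° Ω.
Step 4 — Source phasor: V = 8.12∠120.6° V = -4.133 + j6.989 V.
Step 5 — Current: I = V / Z = -0.0038 - j0.002147 A = 0.004364∠-150.5° A.
Step 6 — Complex power: S = V·I* = 0.0007009 - j0.03543 VA.
Step 7 — Real power: P = Re(S) = 0.0007009 W.
Step 8 — Reactive power: Q = Im(S) = -0.03543 VAR.
Step 9 — Apparent power: |S| = 0.03544 VA.
Step 10 — Power factor: PF = P/|S| = 0.01978 (leading).

(a) P = 0.0007009 W  (b) Q = -0.03543 VAR  (c) S = 0.03544 VA  (d) PF = 0.01978 (leading)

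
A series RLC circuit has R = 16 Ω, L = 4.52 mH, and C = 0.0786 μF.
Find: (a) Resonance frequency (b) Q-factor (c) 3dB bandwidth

Step 1 — Resonance condition Im(Z)=0 gives ω₀ = 1/√(LC).
Step 2 — ω₀ = 1/√(0.00452·7.86e-08) = 5.305e+04 rad/s.
Step 3 — f₀ = ω₀/(2π) = 8444 Hz.
Step 4 — Series Q: Q = ω₀L/R = 5.305e+04·0.00452/16 = 14.99.
Step 5 — 3dB bandwidth: Δω = ω₀/Q = 3540 rad/s; BW = Δω/(2π) = 563.4 Hz.

(a) f₀ = 8444 Hz  (b) Q = 14.99  (c) BW = 563.4 Hz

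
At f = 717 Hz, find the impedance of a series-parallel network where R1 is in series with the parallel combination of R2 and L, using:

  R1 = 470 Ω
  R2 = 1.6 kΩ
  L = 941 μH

Step 1 — Angular frequency: ω = 2π·f = 2π·717 = 4505 rad/s.
Step 2 — Component impedances:
  R1: Z = R = 470 Ω
  R2: Z = R = 1600 Ω
  L: Z = jωL = j·4505·0.000941 = 0 + j4.239 Ω
Step 3 — Parallel branch: R2 || L = 1/(1/R2 + 1/L) = 0.01123 + j4.239 Ω.
Step 4 — Series with R1: Z_total = R1 + (R2 || L) = 470 + j4.239 Ω = 470∠0.5° Ω.

Z = 470 + j4.239 Ω = 470∠0.5° Ω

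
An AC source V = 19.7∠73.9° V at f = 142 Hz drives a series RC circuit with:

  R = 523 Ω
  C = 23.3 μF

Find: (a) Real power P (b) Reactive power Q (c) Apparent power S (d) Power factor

Step 1 — Angular frequency: ω = 2π·f = 2π·142 = 892.2 rad/s.
Step 2 — Component impedances:
  R: Z = R = 523 Ω
  C: Z = 1/(jωC) = -j/(ω·C) = 0 - j48.1 Ω
Step 3 — Series combination: Z_total = R + C = 523 - j48.1 Ω = 525.2∠-5.3° Ω.
Step 4 — Source phasor: V = 19.7∠73.9° V = 5.463 + j18.93 V.
Step 5 — Current: I = V / Z = 0.007057 + j0.03684 A = 0.03751∠79.2° A.
Step 6 — Complex power: S = V·I* = 0.7358 - j0.06768 VA.
Step 7 — Real power: P = Re(S) = 0.7358 W.
Step 8 — Reactive power: Q = Im(S) = -0.06768 VAR.
Step 9 — Apparent power: |S| = 0.7389 VA.
Step 10 — Power factor: PF = P/|S| = 0.9958 (leading).

(a) P = 0.7358 W  (b) Q = -0.06768 VAR  (c) S = 0.7389 VA  (d) PF = 0.9958 (leading)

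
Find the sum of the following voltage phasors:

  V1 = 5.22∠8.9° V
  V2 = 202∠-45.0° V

Step 1 — Convert each phasor to rectangular form:
  V1 = 5.22·(cos(8.9°) + j·sin(8.9°)) = 5.157 + j0.8076 V
  V2 = 202·(cos(-45.0°) + j·sin(-45.0°)) = 142.8 - j142.8 V
Step 2 — Sum components: V_total = 148 - j142 V.
Step 3 — Convert to polar: |V_total| = 205.1 V, ∠V_total = -43.8°.

V_total = 205.1∠-43.8° V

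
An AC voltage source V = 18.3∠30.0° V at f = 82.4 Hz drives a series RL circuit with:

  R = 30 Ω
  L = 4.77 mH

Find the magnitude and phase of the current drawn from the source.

Step 1 — Angular frequency: ω = 2π·f = 2π·82.4 = 517.7 rad/s.
Step 2 — Component impedances:
  R: Z = R = 30 Ω
  L: Z = jωL = j·517.7·0.00477 = 0 + j2.47 Ω
Step 3 — Series combination: Z_total = R + L = 30 + j2.47 Ω = 30.1∠4.7° Ω.
Step 4 — Source phasor: V = 18.3∠30.0° V = 15.85 + j9.15 V.
Step 5 — Ohm's law: I = V / Z_total = (15.85 + j9.15) / (30 + j2.47) = 0.5497 + j0.2598 A.
Step 6 — Convert to polar: |I| = 0.6079 A, ∠I = 25.3°.

I = 0.6079∠25.3° A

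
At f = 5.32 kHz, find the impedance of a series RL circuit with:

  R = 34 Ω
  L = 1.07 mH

Step 1 — Angular frequency: ω = 2π·f = 2π·5320 = 3.343e+04 rad/s.
Step 2 — Component impedances:
  R: Z = R = 34 Ω
  L: Z = jωL = j·3.343e+04·0.00107 = 0 + j35.77 Ω
Step 3 — Series combination: Z_total = R + L = 34 + j35.77 Ω = 49.35∠46.5° Ω.

Z = 34 + j35.77 Ω = 49.35∠46.5° Ω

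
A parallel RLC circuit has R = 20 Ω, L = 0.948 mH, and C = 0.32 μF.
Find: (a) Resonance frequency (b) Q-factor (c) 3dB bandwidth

Step 1 — Resonance: ω₀ = 1/√(LC) = 1/√(0.000948·3.2e-07) = 5.741e+04 rad/s.
Step 2 — f₀ = ω₀/(2π) = 9138 Hz.
Step 3 — Parallel Q: Q = R/(ω₀L) = 20/(5.741e+04·0.000948) = 0.3675.
Step 4 — Bandwidth: Δω = ω₀/Q = 1.562e+05 rad/s; BW = Δω/(2π) = 2.487e+04 Hz.

(a) f₀ = 9138 Hz  (b) Q = 0.3675  (c) BW = 2.487e+04 Hz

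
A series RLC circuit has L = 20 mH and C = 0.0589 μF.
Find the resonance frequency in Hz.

Step 1 — Resonance condition Im(Z)=0 gives ω₀ = 1/√(LC).
Step 2 — ω₀ = 1/√(0.02·5.89e-08) = 2.914e+04 rad/s.
Step 3 — f₀ = ω₀/(2π) = 4637 Hz.

f₀ = 4637 Hz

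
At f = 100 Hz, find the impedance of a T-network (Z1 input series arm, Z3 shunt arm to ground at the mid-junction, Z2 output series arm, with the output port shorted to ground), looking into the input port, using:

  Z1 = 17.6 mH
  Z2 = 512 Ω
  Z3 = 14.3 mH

Step 1 — Angular frequency: ω = 2π·f = 2π·100 = 628.3 rad/s.
Step 2 — Component impedances:
  Z1: Z = jωL = j·628.3·0.0176 = 0 + j11.06 Ω
  Z2: Z = R = 512 Ω
  Z3: Z = jωL = j·628.3·0.0143 = 0 + j8.985 Ω
Step 3 — With the output port shorted to ground, the output series arm Z2 runs from the junction to ground; the shunt arm Z3 also runs from the junction to ground. They appear in parallel: Z3 || Z2 = 0.1576 + j8.982 Ω.
Step 4 — Series with input arm Z1: Z_in = Z1 + (Z3 || Z2) = 0.1576 + j20.04 Ω = 20.04∠89.5° Ω.

Z = 0.1576 + j20.04 Ω = 20.04∠89.5° Ω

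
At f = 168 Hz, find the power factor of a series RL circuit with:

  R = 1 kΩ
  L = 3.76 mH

Step 1 — Angular frequency: ω = 2π·f = 2π·168 = 1056 rad/s.
Step 2 — Component impedances:
  R: Z = R = 1000 Ω
  L: Z = jωL = j·1056·0.00376 = 0 + j3.969 Ω
Step 3 — Series combination: Z_total = R + L = 1000 + j3.969 Ω = 1000∠0.2° Ω.
Step 4 — Power factor: PF = cos(φ) = Re(Z)/|Z| = 1000/1000 = 1.
Step 5 — Type: Im(Z) = 3.969 ⇒ lagging (phase φ = 0.2°).

PF = 1 (lagging, φ = 0.2°)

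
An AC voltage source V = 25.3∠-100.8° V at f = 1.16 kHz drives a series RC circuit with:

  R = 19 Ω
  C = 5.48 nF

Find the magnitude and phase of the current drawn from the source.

Step 1 — Angular frequency: ω = 2π·f = 2π·1160 = 7288 rad/s.
Step 2 — Component impedances:
  R: Z = R = 19 Ω
  C: Z = 1/(jωC) = -j/(ω·C) = 0 - j2.504e+04 Ω
Step 3 — Series combination: Z_total = R + C = 19 - j2.504e+04 Ω = 2.504e+04∠-90.0° Ω.
Step 4 — Source phasor: V = 25.3∠-100.8° V = -4.741 - j24.85 V.
Step 5 — Ohm's law: I = V / Z_total = (-4.741 - j24.85) / (19 - j2.504e+04) = 0.0009925 - j0.0001901 A.
Step 6 — Convert to polar: |I| = 0.001011 A, ∠I = -10.8°.

I = 0.001011∠-10.8° A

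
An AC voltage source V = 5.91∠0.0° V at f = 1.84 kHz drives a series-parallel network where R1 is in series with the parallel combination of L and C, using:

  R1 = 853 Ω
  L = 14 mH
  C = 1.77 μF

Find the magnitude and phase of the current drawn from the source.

Step 1 — Angular frequency: ω = 2π·f = 2π·1840 = 1.156e+04 rad/s.
Step 2 — Component impedances:
  R1: Z = R = 853 Ω
  L: Z = jωL = j·1.156e+04·0.014 = 0 + j161.9 Ω
  C: Z = 1/(jωC) = -j/(ω·C) = 0 - j48.87 Ω
Step 3 — Parallel branch: L || C = 1/(1/L + 1/C) = 0 - j70 Ω.
Step 4 — Series with R1: Z_total = R1 + (L || C) = 853 - j70 Ω = 855.9∠-4.7° Ω.
Step 5 — Source phasor: V = 5.91∠0.0° V = 5.91 V.
Step 6 — Ohm's law: I = V / Z_total = (5.91) / (853 - j70) = 0.006882 + j0.0005648 A.
Step 7 — Convert to polar: |I| = 0.006905 A, ∠I = 4.7°.

I = 0.006905∠4.7° A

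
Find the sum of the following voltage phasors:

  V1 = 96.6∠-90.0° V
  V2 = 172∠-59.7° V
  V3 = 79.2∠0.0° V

Step 1 — Convert each phasor to rectangular form:
  V1 = 96.6·(cos(-90.0°) + j·sin(-90.0°)) = 0 - j96.6 V
  V2 = 172·(cos(-59.7°) + j·sin(-59.7°)) = 86.78 - j148.5 V
  V3 = 79.2·(cos(0.0°) + j·sin(0.0°)) = 79.2 V
Step 2 — Sum components: V_total = 166 - j245.1 V.
Step 3 — Convert to polar: |V_total| = 296 V, ∠V_total = -55.9°.

V_total = 296∠-55.9° V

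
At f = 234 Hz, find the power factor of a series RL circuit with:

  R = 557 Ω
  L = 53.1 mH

Step 1 — Angular frequency: ω = 2π·f = 2π·234 = 1470 rad/s.
Step 2 — Component impedances:
  R: Z = R = 557 Ω
  L: Z = jωL = j·1470·0.0531 = 0 + j78.07 Ω
Step 3 — Series combination: Z_total = R + L = 557 + j78.07 Ω = 562.4∠8.0° Ω.
Step 4 — Power factor: PF = cos(φ) = Re(Z)/|Z| = 557/562.44 = 0.9903.
Step 5 — Type: Im(Z) = 78.07 ⇒ lagging (phase φ = 8.0°).

PF = 0.9903 (lagging, φ = 8.0°)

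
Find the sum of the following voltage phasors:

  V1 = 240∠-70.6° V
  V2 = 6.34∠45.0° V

Step 1 — Convert each phasor to rectangular form:
  V1 = 240·(cos(-70.6°) + j·sin(-70.6°)) = 79.72 - j226.4 V
  V2 = 6.34·(cos(45.0°) + j·sin(45.0°)) = 4.483 + j4.483 V
Step 2 — Sum components: V_total = 84.2 - j221.9 V.
Step 3 — Convert to polar: |V_total| = 237.3 V, ∠V_total = -69.2°.

V_total = 237.3∠-69.2° V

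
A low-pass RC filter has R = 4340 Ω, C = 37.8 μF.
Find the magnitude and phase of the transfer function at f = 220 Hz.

Step 1 — Angular frequency: ω = 2π·220 = 1382 rad/s.
Step 2 — Transfer function: H(jω) = 1/(1 + jωRC).
Step 3 — Denominator: 1 + jωRC = 1 + j·1382·4340·3.78e-05 = 1 + j226.8.
Step 4 — H = 1.945e-05 - j0.00441.
Step 5 — Magnitude: |H| = 0.00441 (-47.1 dB); phase: φ = -89.7°.

|H| = 0.00441 (-47.1 dB), φ = -89.7°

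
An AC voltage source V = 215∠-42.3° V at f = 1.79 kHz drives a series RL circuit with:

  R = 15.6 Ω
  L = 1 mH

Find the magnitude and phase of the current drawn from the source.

Step 1 — Angular frequency: ω = 2π·f = 2π·1790 = 1.125e+04 rad/s.
Step 2 — Component impedances:
  R: Z = R = 15.6 Ω
  L: Z = jωL = j·1.125e+04·0.001 = 0 + j11.25 Ω
Step 3 — Series combination: Z_total = R + L = 15.6 + j11.25 Ω = 19.23∠35.8° Ω.
Step 4 — Source phasor: V = 215∠-42.3° V = 159 - j144.7 V.
Step 5 — Ohm's law: I = V / Z_total = (159 - j144.7) / (15.6 + j11.25) = 2.307 - j10.94 A.
Step 6 — Convert to polar: |I| = 11.18 A, ∠I = -78.1°.

I = 11.18∠-78.1° A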